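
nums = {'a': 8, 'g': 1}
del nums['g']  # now {'a': 8}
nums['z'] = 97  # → {'a': 8, 'z': 97}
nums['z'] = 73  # {'a': 8, 'z': 73}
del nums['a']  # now {'z': 73}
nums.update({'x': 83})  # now {'z': 73, 'x': 83}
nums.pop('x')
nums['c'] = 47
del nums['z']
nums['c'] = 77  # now {'c': 77}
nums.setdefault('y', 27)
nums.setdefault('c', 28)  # 77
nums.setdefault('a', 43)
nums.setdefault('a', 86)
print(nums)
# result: {'c': 77, 'y': 27, 'a': 43}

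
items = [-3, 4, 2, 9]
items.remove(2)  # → [-3, 4, 9]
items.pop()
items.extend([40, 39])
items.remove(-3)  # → [4, 40, 39]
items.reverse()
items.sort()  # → [4, 39, 40]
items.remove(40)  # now [4, 39]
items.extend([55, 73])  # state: [4, 39, 55, 73]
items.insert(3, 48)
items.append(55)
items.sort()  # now [4, 39, 48, 55, 55, 73]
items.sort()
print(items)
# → [4, 39, 48, 55, 55, 73]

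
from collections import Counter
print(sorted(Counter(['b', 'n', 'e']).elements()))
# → ['b', 'e', 'n']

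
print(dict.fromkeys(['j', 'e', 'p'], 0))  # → {'j': 0, 'e': 0, 'p': 0}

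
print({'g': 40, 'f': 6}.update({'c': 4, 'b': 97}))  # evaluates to None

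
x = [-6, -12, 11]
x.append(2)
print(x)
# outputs [-6, -12, 11, 2]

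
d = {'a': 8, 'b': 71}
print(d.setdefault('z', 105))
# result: 105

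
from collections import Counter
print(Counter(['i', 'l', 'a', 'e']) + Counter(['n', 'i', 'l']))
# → Counter({'i': 2, 'l': 2, 'a': 1, 'e': 1, 'n': 1})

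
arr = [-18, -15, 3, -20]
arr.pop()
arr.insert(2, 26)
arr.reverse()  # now [3, 26, -15, -18]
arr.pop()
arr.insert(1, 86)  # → [3, 86, 26, -15]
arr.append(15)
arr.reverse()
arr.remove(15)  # [-15, 26, 86, 3]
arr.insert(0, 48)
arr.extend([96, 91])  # [48, -15, 26, 86, 3, 96, 91]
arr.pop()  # 91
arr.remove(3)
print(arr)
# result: [48, -15, 26, 86, 96]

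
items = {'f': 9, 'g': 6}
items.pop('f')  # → 9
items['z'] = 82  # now {'g': 6, 'z': 82}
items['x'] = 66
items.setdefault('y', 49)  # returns 49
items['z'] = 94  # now {'g': 6, 'z': 94, 'x': 66, 'y': 49}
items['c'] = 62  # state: {'g': 6, 'z': 94, 'x': 66, 'y': 49, 'c': 62}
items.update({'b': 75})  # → {'g': 6, 'z': 94, 'x': 66, 'y': 49, 'c': 62, 'b': 75}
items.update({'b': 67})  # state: {'g': 6, 'z': 94, 'x': 66, 'y': 49, 'c': 62, 'b': 67}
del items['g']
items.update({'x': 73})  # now {'z': 94, 'x': 73, 'y': 49, 'c': 62, 'b': 67}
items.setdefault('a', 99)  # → 99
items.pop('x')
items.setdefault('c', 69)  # 62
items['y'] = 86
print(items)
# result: {'z': 94, 'y': 86, 'c': 62, 'b': 67, 'a': 99}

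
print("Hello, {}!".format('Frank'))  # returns Hello, Frank!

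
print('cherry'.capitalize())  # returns Cherry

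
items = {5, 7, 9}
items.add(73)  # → {5, 7, 9, 73}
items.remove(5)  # {7, 9, 73}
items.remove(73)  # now {7, 9}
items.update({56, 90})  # {7, 9, 56, 90}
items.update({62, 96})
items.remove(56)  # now {7, 9, 62, 90, 96}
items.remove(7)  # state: {9, 62, 90, 96}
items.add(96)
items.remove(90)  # {9, 62, 96}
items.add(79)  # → {9, 62, 79, 96}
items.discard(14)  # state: {9, 62, 79, 96}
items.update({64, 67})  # {9, 62, 64, 67, 79, 96}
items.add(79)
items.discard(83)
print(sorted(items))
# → [9, 62, 64, 67, 79, 96]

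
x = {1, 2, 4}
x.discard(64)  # {1, 2, 4}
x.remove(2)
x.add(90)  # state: {1, 4, 90}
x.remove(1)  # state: {4, 90}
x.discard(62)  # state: {4, 90}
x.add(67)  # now {4, 67, 90}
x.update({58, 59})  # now {4, 58, 59, 67, 90}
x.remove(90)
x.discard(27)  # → {4, 58, 59, 67}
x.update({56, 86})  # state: {4, 56, 58, 59, 67, 86}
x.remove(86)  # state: {4, 56, 58, 59, 67}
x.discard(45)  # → {4, 56, 58, 59, 67}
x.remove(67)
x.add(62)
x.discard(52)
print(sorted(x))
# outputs [4, 56, 58, 59, 62]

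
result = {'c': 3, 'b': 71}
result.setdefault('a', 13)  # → 13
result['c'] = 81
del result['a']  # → {'c': 81, 'b': 71}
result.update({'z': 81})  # {'c': 81, 'b': 71, 'z': 81}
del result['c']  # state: {'b': 71, 'z': 81}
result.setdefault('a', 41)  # 41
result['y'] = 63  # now {'b': 71, 'z': 81, 'a': 41, 'y': 63}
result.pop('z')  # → 81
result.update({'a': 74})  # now {'b': 71, 'a': 74, 'y': 63}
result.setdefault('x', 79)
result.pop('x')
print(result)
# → {'b': 71, 'a': 74, 'y': 63}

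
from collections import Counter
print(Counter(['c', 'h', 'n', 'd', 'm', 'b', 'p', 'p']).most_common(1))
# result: [('p', 2)]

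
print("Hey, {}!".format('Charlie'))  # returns Hey, Charlie!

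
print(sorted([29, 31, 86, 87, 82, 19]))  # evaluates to [19, 29, 31, 82, 86, 87]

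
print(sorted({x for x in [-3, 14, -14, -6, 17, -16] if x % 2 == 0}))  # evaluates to [-16, -14, -6, 14]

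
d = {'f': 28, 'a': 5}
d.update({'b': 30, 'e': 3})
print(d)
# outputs {'f': 28, 'a': 5, 'b': 30, 'e': 3}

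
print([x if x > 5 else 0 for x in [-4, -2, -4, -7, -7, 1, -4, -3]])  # [0, 0, 0, 0, 0, 0, 0, 0]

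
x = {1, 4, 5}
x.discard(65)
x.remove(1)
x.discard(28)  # {4, 5}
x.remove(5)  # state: {4}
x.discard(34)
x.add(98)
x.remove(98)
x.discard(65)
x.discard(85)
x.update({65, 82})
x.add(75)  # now {4, 65, 75, 82}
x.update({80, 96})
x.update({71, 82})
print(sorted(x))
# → [4, 65, 71, 75, 80, 82, 96]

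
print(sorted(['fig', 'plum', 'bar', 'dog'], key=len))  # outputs ['fig', 'bar', 'dog', 'plum']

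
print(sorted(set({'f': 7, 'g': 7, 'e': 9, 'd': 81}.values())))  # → [7, 9, 81]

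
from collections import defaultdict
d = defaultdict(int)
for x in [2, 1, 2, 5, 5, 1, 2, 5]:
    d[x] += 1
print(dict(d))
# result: {2: 3, 1: 2, 5: 3}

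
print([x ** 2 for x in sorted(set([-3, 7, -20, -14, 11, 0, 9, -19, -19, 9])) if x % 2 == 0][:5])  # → [400, 196, 0]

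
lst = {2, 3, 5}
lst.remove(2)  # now {3, 5}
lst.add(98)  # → {3, 5, 98}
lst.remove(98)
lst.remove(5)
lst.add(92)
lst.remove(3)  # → {92}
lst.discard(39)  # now {92}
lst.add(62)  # {62, 92}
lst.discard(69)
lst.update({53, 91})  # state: {53, 62, 91, 92}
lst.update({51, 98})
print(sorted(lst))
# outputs [51, 53, 62, 91, 92, 98]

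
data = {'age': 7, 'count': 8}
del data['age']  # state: {'count': 8}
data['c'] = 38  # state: {'count': 8, 'c': 38}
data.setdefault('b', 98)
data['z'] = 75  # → {'count': 8, 'c': 38, 'b': 98, 'z': 75}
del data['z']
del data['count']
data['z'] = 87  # {'c': 38, 'b': 98, 'z': 87}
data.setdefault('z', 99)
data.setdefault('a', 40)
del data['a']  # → {'c': 38, 'b': 98, 'z': 87}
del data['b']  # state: {'c': 38, 'z': 87}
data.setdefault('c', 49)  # 38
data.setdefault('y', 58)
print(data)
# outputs {'c': 38, 'z': 87, 'y': 58}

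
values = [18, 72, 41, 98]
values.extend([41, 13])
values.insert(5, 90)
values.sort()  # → [13, 18, 41, 41, 72, 90, 98]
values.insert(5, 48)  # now [13, 18, 41, 41, 72, 48, 90, 98]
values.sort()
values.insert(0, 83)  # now [83, 13, 18, 41, 41, 48, 72, 90, 98]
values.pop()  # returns 98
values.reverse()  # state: [90, 72, 48, 41, 41, 18, 13, 83]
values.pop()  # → 83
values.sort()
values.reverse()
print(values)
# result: [90, 72, 48, 41, 41, 18, 13]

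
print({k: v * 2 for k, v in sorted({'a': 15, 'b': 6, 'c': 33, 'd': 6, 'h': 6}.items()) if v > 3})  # {'a': 30, 'b': 12, 'c': 66, 'd': 12, 'h': 12}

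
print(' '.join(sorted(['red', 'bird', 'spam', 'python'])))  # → bird python red spam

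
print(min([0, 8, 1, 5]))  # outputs 0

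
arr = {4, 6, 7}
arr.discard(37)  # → {4, 6, 7}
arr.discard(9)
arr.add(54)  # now {4, 6, 7, 54}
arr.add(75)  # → {4, 6, 7, 54, 75}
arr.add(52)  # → {4, 6, 7, 52, 54, 75}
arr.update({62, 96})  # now {4, 6, 7, 52, 54, 62, 75, 96}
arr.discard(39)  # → {4, 6, 7, 52, 54, 62, 75, 96}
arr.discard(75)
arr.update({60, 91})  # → {4, 6, 7, 52, 54, 60, 62, 91, 96}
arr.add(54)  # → {4, 6, 7, 52, 54, 60, 62, 91, 96}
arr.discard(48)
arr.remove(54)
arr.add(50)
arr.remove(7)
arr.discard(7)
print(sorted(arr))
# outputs [4, 6, 50, 52, 60, 62, 91, 96]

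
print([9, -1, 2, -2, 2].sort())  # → None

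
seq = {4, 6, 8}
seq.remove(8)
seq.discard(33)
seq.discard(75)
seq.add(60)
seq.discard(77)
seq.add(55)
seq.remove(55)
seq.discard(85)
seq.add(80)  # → {4, 6, 60, 80}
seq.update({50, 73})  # {4, 6, 50, 60, 73, 80}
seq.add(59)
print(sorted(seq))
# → [4, 6, 50, 59, 60, 73, 80]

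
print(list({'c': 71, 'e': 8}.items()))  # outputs [('c', 71), ('e', 8)]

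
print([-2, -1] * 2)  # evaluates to [-2, -1, -2, -1]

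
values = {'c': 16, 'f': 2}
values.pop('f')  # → 2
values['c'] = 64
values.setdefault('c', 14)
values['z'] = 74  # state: {'c': 64, 'z': 74}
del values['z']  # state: {'c': 64}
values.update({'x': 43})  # {'c': 64, 'x': 43}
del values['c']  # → {'x': 43}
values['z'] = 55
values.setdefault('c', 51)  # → 51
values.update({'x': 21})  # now {'x': 21, 'z': 55, 'c': 51}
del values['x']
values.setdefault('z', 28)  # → 55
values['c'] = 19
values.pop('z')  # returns 55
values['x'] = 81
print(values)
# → {'c': 19, 'x': 81}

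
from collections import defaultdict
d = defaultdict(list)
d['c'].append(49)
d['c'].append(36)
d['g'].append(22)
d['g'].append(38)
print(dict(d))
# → {'c': [49, 36], 'g': [22, 38]}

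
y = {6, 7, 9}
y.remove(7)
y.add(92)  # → {6, 9, 92}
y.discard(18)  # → {6, 9, 92}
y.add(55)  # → {6, 9, 55, 92}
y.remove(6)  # {9, 55, 92}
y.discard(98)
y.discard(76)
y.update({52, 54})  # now {9, 52, 54, 55, 92}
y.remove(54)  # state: {9, 52, 55, 92}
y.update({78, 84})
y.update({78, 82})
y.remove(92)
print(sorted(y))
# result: [9, 52, 55, 78, 82, 84]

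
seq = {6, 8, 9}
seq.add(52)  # {6, 8, 9, 52}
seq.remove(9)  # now {6, 8, 52}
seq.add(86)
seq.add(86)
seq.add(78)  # {6, 8, 52, 78, 86}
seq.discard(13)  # {6, 8, 52, 78, 86}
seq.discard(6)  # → {8, 52, 78, 86}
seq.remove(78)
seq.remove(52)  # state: {8, 86}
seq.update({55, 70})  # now {8, 55, 70, 86}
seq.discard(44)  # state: {8, 55, 70, 86}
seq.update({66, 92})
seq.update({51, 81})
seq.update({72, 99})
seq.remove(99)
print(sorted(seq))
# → [8, 51, 55, 66, 70, 72, 81, 86, 92]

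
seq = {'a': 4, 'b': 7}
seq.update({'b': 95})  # {'a': 4, 'b': 95}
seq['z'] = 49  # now {'a': 4, 'b': 95, 'z': 49}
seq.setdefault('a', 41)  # 4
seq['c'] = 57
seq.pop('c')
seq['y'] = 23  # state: {'a': 4, 'b': 95, 'z': 49, 'y': 23}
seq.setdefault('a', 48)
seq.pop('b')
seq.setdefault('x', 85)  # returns 85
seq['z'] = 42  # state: {'a': 4, 'z': 42, 'y': 23, 'x': 85}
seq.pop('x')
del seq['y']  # {'a': 4, 'z': 42}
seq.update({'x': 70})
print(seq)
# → {'a': 4, 'z': 42, 'x': 70}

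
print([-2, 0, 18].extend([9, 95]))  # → None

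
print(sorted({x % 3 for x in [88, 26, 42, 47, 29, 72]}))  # [0, 1, 2]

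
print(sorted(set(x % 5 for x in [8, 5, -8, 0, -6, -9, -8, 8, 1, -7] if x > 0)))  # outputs [0, 1, 3]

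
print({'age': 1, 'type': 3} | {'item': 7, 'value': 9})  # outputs {'age': 1, 'type': 3, 'item': 7, 'value': 9}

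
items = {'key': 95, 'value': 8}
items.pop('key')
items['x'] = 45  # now {'value': 8, 'x': 45}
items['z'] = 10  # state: {'value': 8, 'x': 45, 'z': 10}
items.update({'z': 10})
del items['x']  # {'value': 8, 'z': 10}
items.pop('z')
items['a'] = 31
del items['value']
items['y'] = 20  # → {'a': 31, 'y': 20}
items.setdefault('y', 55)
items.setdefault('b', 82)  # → 82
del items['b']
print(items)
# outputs {'a': 31, 'y': 20}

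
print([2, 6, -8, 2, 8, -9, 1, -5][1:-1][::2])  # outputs [6, 2, -9]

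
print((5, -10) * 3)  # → (5, -10, 5, -10, 5, -10)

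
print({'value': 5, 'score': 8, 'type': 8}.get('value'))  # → 5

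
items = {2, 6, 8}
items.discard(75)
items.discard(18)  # {2, 6, 8}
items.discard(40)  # {2, 6, 8}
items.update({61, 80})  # {2, 6, 8, 61, 80}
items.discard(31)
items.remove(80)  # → {2, 6, 8, 61}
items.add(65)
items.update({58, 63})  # {2, 6, 8, 58, 61, 63, 65}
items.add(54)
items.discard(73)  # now {2, 6, 8, 54, 58, 61, 63, 65}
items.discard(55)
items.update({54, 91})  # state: {2, 6, 8, 54, 58, 61, 63, 65, 91}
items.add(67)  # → {2, 6, 8, 54, 58, 61, 63, 65, 67, 91}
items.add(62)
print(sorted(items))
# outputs [2, 6, 8, 54, 58, 61, 62, 63, 65, 67, 91]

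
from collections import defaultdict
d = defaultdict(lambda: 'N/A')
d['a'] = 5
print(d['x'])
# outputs N/A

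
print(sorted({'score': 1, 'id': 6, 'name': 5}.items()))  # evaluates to [('id', 6), ('name', 5), ('score', 1)]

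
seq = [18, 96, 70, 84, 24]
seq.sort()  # [18, 24, 70, 84, 96]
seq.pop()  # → 96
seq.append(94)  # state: [18, 24, 70, 84, 94]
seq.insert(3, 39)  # [18, 24, 70, 39, 84, 94]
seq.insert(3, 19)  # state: [18, 24, 70, 19, 39, 84, 94]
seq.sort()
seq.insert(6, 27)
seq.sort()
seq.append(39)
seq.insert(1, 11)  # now [18, 11, 19, 24, 27, 39, 70, 84, 94, 39]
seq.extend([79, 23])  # [18, 11, 19, 24, 27, 39, 70, 84, 94, 39, 79, 23]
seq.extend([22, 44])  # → [18, 11, 19, 24, 27, 39, 70, 84, 94, 39, 79, 23, 22, 44]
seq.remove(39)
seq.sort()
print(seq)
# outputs [11, 18, 19, 22, 23, 24, 27, 39, 44, 70, 79, 84, 94]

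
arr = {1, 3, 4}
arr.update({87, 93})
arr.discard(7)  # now {1, 3, 4, 87, 93}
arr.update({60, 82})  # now {1, 3, 4, 60, 82, 87, 93}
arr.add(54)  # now {1, 3, 4, 54, 60, 82, 87, 93}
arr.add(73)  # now {1, 3, 4, 54, 60, 73, 82, 87, 93}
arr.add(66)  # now {1, 3, 4, 54, 60, 66, 73, 82, 87, 93}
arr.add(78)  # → {1, 3, 4, 54, 60, 66, 73, 78, 82, 87, 93}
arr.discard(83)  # {1, 3, 4, 54, 60, 66, 73, 78, 82, 87, 93}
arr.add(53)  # {1, 3, 4, 53, 54, 60, 66, 73, 78, 82, 87, 93}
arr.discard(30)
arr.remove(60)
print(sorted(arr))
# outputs [1, 3, 4, 53, 54, 66, 73, 78, 82, 87, 93]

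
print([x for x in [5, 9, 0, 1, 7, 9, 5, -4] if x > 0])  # [5, 9, 1, 7, 9, 5]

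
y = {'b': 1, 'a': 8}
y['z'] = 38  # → {'b': 1, 'a': 8, 'z': 38}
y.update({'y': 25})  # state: {'b': 1, 'a': 8, 'z': 38, 'y': 25}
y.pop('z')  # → 38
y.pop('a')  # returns 8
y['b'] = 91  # {'b': 91, 'y': 25}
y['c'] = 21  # {'b': 91, 'y': 25, 'c': 21}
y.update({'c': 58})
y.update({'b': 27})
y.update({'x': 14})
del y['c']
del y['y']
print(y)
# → {'b': 27, 'x': 14}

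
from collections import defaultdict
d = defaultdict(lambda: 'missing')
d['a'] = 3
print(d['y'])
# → missing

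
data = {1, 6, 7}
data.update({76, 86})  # {1, 6, 7, 76, 86}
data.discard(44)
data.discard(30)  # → {1, 6, 7, 76, 86}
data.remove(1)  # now {6, 7, 76, 86}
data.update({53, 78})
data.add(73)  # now {6, 7, 53, 73, 76, 78, 86}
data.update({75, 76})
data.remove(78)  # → {6, 7, 53, 73, 75, 76, 86}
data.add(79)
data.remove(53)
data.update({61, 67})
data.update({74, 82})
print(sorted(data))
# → [6, 7, 61, 67, 73, 74, 75, 76, 79, 82, 86]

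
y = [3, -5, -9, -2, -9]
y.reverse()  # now [-9, -2, -9, -5, 3]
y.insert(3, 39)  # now [-9, -2, -9, 39, -5, 3]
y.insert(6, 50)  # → [-9, -2, -9, 39, -5, 3, 50]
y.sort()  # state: [-9, -9, -5, -2, 3, 39, 50]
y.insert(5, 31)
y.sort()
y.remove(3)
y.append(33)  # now [-9, -9, -5, -2, 31, 39, 50, 33]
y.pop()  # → 33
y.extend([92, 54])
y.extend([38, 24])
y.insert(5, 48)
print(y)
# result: [-9, -9, -5, -2, 31, 48, 39, 50, 92, 54, 38, 24]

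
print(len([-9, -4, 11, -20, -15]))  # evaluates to 5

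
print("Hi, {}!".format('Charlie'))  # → Hi, Charlie!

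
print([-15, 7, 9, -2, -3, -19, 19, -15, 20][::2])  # [-15, 9, -3, 19, 20]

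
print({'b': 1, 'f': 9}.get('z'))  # None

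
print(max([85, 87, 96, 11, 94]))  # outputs 96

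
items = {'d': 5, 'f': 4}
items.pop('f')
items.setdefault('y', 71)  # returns 71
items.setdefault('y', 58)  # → 71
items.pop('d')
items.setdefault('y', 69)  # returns 71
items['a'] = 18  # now {'y': 71, 'a': 18}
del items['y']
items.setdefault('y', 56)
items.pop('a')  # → 18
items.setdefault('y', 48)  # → 56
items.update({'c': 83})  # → {'y': 56, 'c': 83}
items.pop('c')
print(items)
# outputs {'y': 56}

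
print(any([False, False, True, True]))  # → True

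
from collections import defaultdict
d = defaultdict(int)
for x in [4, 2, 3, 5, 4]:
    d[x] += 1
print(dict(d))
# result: {4: 2, 2: 1, 3: 1, 5: 1}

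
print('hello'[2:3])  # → l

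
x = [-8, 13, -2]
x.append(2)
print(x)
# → [-8, 13, -2, 2]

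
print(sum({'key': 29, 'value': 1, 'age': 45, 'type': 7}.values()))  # 82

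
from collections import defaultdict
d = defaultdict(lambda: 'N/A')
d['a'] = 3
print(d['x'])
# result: N/A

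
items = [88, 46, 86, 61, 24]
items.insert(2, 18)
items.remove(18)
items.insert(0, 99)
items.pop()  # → 24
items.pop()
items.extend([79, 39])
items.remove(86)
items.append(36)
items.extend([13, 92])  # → [99, 88, 46, 79, 39, 36, 13, 92]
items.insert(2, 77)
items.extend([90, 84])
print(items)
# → [99, 88, 77, 46, 79, 39, 36, 13, 92, 90, 84]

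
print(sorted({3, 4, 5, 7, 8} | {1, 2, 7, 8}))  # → [1, 2, 3, 4, 5, 7, 8]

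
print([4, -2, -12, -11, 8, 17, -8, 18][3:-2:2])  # [-11, 17]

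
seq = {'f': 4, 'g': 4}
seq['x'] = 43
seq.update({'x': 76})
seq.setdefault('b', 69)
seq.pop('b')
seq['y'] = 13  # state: {'f': 4, 'g': 4, 'x': 76, 'y': 13}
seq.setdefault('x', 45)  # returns 76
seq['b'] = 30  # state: {'f': 4, 'g': 4, 'x': 76, 'y': 13, 'b': 30}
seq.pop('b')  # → 30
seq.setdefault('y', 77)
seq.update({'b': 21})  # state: {'f': 4, 'g': 4, 'x': 76, 'y': 13, 'b': 21}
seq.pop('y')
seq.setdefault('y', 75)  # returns 75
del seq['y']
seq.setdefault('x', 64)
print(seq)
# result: {'f': 4, 'g': 4, 'x': 76, 'b': 21}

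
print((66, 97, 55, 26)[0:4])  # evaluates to (66, 97, 55, 26)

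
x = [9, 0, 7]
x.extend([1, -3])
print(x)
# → [9, 0, 7, 1, -3]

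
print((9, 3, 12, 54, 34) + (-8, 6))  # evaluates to (9, 3, 12, 54, 34, -8, 6)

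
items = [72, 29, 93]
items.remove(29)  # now [72, 93]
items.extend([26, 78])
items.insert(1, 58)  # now [72, 58, 93, 26, 78]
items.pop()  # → 78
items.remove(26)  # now [72, 58, 93]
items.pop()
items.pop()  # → 58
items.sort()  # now [72]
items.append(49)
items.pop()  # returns 49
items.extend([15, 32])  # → [72, 15, 32]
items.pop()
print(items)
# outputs [72, 15]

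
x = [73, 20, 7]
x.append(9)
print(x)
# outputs [73, 20, 7, 9]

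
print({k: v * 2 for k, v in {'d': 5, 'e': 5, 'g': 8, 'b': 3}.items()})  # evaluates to {'d': 10, 'e': 10, 'g': 16, 'b': 6}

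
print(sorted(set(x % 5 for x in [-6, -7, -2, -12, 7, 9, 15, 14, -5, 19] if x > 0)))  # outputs [0, 2, 4]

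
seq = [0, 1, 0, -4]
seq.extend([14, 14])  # [0, 1, 0, -4, 14, 14]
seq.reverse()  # [14, 14, -4, 0, 1, 0]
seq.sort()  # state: [-4, 0, 0, 1, 14, 14]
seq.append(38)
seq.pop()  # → 38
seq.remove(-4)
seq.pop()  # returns 14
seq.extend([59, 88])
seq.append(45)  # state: [0, 0, 1, 14, 59, 88, 45]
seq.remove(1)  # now [0, 0, 14, 59, 88, 45]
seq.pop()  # 45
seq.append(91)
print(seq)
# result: [0, 0, 14, 59, 88, 91]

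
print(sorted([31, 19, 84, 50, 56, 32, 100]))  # [19, 31, 32, 50, 56, 84, 100]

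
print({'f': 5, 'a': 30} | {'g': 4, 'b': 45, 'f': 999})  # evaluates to {'f': 999, 'a': 30, 'g': 4, 'b': 45}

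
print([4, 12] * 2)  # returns [4, 12, 4, 12]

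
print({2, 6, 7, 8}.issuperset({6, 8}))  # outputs True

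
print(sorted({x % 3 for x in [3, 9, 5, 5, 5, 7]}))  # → [0, 1, 2]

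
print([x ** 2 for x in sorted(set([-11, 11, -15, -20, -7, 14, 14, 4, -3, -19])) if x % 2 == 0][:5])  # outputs [400, 16, 196]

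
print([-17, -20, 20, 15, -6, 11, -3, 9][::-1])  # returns [9, -3, 11, -6, 15, 20, -20, -17]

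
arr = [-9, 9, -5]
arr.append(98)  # [-9, 9, -5, 98]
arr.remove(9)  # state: [-9, -5, 98]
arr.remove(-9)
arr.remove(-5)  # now [98]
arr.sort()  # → [98]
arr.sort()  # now [98]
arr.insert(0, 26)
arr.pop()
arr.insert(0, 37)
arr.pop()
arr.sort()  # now [37]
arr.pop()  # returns 37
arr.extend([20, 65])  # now [20, 65]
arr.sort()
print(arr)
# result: [20, 65]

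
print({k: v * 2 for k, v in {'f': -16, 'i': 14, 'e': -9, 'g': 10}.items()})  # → {'f': -32, 'i': 28, 'e': -18, 'g': 20}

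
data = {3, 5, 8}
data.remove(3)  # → {5, 8}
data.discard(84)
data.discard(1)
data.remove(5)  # {8}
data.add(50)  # {8, 50}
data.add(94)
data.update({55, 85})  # {8, 50, 55, 85, 94}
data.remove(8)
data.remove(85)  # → {50, 55, 94}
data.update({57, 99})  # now {50, 55, 57, 94, 99}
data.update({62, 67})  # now {50, 55, 57, 62, 67, 94, 99}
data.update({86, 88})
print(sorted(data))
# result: [50, 55, 57, 62, 67, 86, 88, 94, 99]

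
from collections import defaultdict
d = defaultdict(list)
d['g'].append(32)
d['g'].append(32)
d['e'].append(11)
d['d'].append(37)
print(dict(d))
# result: {'g': [32, 32], 'e': [11], 'd': [37]}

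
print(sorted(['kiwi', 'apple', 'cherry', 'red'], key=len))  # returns ['red', 'kiwi', 'apple', 'cherry']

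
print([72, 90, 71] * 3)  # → [72, 90, 71, 72, 90, 71, 72, 90, 71]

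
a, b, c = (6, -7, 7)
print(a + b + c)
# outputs 6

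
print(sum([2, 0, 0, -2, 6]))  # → 6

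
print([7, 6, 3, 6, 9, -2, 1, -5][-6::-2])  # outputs [3, 7]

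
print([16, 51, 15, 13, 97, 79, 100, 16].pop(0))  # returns 16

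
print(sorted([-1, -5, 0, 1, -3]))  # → [-5, -3, -1, 0, 1]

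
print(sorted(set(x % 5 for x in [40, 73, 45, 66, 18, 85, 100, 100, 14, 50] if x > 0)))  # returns [0, 1, 3, 4]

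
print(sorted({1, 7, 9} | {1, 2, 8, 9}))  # [1, 2, 7, 8, 9]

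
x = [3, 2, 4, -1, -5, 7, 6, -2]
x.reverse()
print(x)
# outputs [-2, 6, 7, -5, -1, 4, 2, 3]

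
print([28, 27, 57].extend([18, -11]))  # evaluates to None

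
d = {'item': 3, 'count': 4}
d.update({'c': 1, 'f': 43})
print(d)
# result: {'item': 3, 'count': 4, 'c': 1, 'f': 43}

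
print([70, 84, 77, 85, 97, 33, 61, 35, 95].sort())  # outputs None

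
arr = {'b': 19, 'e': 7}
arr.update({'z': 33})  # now {'b': 19, 'e': 7, 'z': 33}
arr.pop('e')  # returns 7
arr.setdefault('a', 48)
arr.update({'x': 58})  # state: {'b': 19, 'z': 33, 'a': 48, 'x': 58}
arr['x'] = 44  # {'b': 19, 'z': 33, 'a': 48, 'x': 44}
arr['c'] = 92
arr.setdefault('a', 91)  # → 48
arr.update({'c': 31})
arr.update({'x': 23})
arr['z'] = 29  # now {'b': 19, 'z': 29, 'a': 48, 'x': 23, 'c': 31}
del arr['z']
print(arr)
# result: {'b': 19, 'a': 48, 'x': 23, 'c': 31}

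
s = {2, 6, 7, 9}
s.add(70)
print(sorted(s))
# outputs [2, 6, 7, 9, 70]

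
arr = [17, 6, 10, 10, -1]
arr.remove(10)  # [17, 6, 10, -1]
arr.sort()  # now [-1, 6, 10, 17]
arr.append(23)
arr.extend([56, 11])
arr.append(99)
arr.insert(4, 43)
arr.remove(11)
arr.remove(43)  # [-1, 6, 10, 17, 23, 56, 99]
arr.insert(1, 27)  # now [-1, 27, 6, 10, 17, 23, 56, 99]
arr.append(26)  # [-1, 27, 6, 10, 17, 23, 56, 99, 26]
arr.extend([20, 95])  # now [-1, 27, 6, 10, 17, 23, 56, 99, 26, 20, 95]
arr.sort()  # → [-1, 6, 10, 17, 20, 23, 26, 27, 56, 95, 99]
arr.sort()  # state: [-1, 6, 10, 17, 20, 23, 26, 27, 56, 95, 99]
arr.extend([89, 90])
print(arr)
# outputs [-1, 6, 10, 17, 20, 23, 26, 27, 56, 95, 99, 89, 90]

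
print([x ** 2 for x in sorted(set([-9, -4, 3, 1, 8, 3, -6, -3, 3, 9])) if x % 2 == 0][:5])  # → [36, 16, 64]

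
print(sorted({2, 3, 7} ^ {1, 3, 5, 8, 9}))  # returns [1, 2, 5, 7, 8, 9]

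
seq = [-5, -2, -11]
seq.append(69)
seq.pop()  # 69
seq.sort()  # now [-11, -5, -2]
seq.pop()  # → -2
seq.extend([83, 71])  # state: [-11, -5, 83, 71]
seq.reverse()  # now [71, 83, -5, -11]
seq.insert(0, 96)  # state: [96, 71, 83, -5, -11]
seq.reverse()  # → [-11, -5, 83, 71, 96]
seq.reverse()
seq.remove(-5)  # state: [96, 71, 83, -11]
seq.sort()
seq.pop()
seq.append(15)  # [-11, 71, 83, 15]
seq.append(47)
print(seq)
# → [-11, 71, 83, 15, 47]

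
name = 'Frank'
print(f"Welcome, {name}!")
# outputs Welcome, Frank!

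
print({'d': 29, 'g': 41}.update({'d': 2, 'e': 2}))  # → None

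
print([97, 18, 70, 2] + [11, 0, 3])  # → [97, 18, 70, 2, 11, 0, 3]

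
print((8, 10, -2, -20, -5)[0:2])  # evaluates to (8, 10)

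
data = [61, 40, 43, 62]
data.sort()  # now [40, 43, 61, 62]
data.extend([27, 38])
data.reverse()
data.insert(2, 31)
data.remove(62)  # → [38, 27, 31, 61, 43, 40]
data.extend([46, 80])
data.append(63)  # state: [38, 27, 31, 61, 43, 40, 46, 80, 63]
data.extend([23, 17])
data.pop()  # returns 17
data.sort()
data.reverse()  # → [80, 63, 61, 46, 43, 40, 38, 31, 27, 23]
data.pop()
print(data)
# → [80, 63, 61, 46, 43, 40, 38, 31, 27]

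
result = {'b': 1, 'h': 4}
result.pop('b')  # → 1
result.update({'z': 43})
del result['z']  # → {'h': 4}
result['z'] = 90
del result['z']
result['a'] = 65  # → {'h': 4, 'a': 65}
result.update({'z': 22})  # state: {'h': 4, 'a': 65, 'z': 22}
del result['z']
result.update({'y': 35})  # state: {'h': 4, 'a': 65, 'y': 35}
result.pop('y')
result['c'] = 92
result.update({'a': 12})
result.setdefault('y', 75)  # 75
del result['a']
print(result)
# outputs {'h': 4, 'c': 92, 'y': 75}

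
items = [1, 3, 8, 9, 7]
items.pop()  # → 7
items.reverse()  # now [9, 8, 3, 1]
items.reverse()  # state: [1, 3, 8, 9]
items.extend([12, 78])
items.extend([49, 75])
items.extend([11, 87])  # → [1, 3, 8, 9, 12, 78, 49, 75, 11, 87]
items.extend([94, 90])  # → [1, 3, 8, 9, 12, 78, 49, 75, 11, 87, 94, 90]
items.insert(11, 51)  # [1, 3, 8, 9, 12, 78, 49, 75, 11, 87, 94, 51, 90]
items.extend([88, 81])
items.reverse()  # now [81, 88, 90, 51, 94, 87, 11, 75, 49, 78, 12, 9, 8, 3, 1]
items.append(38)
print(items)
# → [81, 88, 90, 51, 94, 87, 11, 75, 49, 78, 12, 9, 8, 3, 1, 38]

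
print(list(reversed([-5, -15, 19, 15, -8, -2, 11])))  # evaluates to [11, -2, -8, 15, 19, -15, -5]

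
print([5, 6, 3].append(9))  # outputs None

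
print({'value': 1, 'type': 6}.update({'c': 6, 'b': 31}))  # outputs None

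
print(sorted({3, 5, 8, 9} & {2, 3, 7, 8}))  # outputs [3, 8]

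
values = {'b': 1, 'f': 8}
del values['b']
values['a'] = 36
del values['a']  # {'f': 8}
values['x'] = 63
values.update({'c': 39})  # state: {'f': 8, 'x': 63, 'c': 39}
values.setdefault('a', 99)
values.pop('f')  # 8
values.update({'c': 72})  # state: {'x': 63, 'c': 72, 'a': 99}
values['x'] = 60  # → {'x': 60, 'c': 72, 'a': 99}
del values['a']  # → {'x': 60, 'c': 72}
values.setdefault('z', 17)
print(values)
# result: {'x': 60, 'c': 72, 'z': 17}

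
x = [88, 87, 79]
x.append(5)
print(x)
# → [88, 87, 79, 5]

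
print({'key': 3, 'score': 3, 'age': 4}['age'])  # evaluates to 4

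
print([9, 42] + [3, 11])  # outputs [9, 42, 3, 11]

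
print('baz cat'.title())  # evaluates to Baz Cat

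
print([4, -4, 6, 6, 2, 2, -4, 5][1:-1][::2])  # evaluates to [-4, 6, 2]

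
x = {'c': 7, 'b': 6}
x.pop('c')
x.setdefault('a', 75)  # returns 75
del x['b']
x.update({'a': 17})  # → {'a': 17}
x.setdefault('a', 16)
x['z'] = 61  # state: {'a': 17, 'z': 61}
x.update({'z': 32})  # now {'a': 17, 'z': 32}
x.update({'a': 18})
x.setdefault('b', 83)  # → 83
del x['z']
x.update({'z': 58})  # {'a': 18, 'b': 83, 'z': 58}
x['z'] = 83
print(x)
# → {'a': 18, 'b': 83, 'z': 83}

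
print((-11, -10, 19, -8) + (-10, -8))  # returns (-11, -10, 19, -8, -10, -8)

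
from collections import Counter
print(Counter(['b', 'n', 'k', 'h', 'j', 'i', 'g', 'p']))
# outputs Counter({'b': 1, 'n': 1, 'k': 1, 'h': 1, 'j': 1, 'i': 1, 'g': 1, 'p': 1})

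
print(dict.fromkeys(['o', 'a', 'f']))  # {'o': None, 'a': None, 'f': None}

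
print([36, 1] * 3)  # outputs [36, 1, 36, 1, 36, 1]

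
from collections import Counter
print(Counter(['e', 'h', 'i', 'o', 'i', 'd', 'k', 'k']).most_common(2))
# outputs [('i', 2), ('k', 2)]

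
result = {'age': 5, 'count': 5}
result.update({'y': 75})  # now {'age': 5, 'count': 5, 'y': 75}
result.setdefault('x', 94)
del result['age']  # {'count': 5, 'y': 75, 'x': 94}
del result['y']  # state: {'count': 5, 'x': 94}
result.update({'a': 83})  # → {'count': 5, 'x': 94, 'a': 83}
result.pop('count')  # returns 5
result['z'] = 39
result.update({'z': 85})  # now {'x': 94, 'a': 83, 'z': 85}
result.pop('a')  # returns 83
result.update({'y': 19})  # {'x': 94, 'z': 85, 'y': 19}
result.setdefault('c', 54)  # 54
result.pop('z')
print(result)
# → {'x': 94, 'y': 19, 'c': 54}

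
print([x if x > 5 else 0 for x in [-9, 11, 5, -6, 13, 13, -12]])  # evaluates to [0, 11, 0, 0, 13, 13, 0]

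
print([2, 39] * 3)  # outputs [2, 39, 2, 39, 2, 39]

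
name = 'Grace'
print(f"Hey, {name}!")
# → Hey, Grace!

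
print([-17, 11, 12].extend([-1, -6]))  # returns None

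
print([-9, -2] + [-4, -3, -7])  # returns [-9, -2, -4, -3, -7]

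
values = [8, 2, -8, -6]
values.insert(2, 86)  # [8, 2, 86, -8, -6]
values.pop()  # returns -6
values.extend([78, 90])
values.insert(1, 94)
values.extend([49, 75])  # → [8, 94, 2, 86, -8, 78, 90, 49, 75]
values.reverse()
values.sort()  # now [-8, 2, 8, 49, 75, 78, 86, 90, 94]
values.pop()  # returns 94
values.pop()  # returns 90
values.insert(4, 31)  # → [-8, 2, 8, 49, 31, 75, 78, 86]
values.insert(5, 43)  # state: [-8, 2, 8, 49, 31, 43, 75, 78, 86]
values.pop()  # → 86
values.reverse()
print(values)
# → [78, 75, 43, 31, 49, 8, 2, -8]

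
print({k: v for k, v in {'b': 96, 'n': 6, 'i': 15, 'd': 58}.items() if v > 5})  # {'b': 96, 'n': 6, 'i': 15, 'd': 58}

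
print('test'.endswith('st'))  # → True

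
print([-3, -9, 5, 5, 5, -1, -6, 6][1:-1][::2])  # [-9, 5, -1]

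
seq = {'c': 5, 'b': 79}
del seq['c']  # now {'b': 79}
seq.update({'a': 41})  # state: {'b': 79, 'a': 41}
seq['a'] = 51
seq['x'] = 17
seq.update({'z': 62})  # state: {'b': 79, 'a': 51, 'x': 17, 'z': 62}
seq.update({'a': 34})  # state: {'b': 79, 'a': 34, 'x': 17, 'z': 62}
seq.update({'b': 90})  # {'b': 90, 'a': 34, 'x': 17, 'z': 62}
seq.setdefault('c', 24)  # 24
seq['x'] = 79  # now {'b': 90, 'a': 34, 'x': 79, 'z': 62, 'c': 24}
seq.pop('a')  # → 34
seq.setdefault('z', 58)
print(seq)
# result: {'b': 90, 'x': 79, 'z': 62, 'c': 24}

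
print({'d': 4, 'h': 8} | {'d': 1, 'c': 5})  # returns {'d': 1, 'h': 8, 'c': 5}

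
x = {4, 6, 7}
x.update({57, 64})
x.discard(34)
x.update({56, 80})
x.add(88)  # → {4, 6, 7, 56, 57, 64, 80, 88}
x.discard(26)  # {4, 6, 7, 56, 57, 64, 80, 88}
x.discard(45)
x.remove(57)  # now {4, 6, 7, 56, 64, 80, 88}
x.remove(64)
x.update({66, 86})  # {4, 6, 7, 56, 66, 80, 86, 88}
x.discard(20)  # {4, 6, 7, 56, 66, 80, 86, 88}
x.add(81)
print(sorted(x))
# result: [4, 6, 7, 56, 66, 80, 81, 86, 88]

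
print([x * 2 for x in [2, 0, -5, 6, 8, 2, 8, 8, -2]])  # [4, 0, -10, 12, 16, 4, 16, 16, -4]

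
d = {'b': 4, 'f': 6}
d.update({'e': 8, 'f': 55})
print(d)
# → {'b': 4, 'f': 55, 'e': 8}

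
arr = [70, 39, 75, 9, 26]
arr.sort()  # [9, 26, 39, 70, 75]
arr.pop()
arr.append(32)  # [9, 26, 39, 70, 32]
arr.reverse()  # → [32, 70, 39, 26, 9]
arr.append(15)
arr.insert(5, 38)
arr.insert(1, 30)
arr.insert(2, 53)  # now [32, 30, 53, 70, 39, 26, 9, 38, 15]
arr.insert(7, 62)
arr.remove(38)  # [32, 30, 53, 70, 39, 26, 9, 62, 15]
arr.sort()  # [9, 15, 26, 30, 32, 39, 53, 62, 70]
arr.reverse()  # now [70, 62, 53, 39, 32, 30, 26, 15, 9]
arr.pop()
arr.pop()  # 15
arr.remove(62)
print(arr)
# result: [70, 53, 39, 32, 30, 26]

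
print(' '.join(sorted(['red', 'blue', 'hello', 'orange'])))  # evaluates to blue hello orange red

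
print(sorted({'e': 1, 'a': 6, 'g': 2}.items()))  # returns [('a', 6), ('e', 1), ('g', 2)]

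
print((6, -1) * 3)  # (6, -1, 6, -1, 6, -1)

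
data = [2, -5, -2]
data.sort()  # [-5, -2, 2]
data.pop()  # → 2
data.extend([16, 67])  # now [-5, -2, 16, 67]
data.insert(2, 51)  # [-5, -2, 51, 16, 67]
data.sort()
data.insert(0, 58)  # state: [58, -5, -2, 16, 51, 67]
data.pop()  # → 67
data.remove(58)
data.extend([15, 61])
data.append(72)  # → [-5, -2, 16, 51, 15, 61, 72]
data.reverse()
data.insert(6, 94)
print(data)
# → [72, 61, 15, 51, 16, -2, 94, -5]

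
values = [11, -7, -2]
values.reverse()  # [-2, -7, 11]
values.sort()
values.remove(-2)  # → [-7, 11]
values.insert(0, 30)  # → [30, -7, 11]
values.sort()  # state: [-7, 11, 30]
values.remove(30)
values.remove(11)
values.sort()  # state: [-7]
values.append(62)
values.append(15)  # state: [-7, 62, 15]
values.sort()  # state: [-7, 15, 62]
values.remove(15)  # [-7, 62]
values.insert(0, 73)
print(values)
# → [73, -7, 62]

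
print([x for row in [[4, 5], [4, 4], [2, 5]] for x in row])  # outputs [4, 5, 4, 4, 2, 5]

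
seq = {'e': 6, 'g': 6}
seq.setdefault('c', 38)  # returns 38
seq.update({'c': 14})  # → {'e': 6, 'g': 6, 'c': 14}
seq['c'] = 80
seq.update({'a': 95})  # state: {'e': 6, 'g': 6, 'c': 80, 'a': 95}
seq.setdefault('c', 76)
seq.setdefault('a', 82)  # 95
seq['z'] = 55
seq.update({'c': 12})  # {'e': 6, 'g': 6, 'c': 12, 'a': 95, 'z': 55}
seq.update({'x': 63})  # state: {'e': 6, 'g': 6, 'c': 12, 'a': 95, 'z': 55, 'x': 63}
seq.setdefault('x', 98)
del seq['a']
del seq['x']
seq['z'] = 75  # {'e': 6, 'g': 6, 'c': 12, 'z': 75}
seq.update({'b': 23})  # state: {'e': 6, 'g': 6, 'c': 12, 'z': 75, 'b': 23}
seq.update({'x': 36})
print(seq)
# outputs {'e': 6, 'g': 6, 'c': 12, 'z': 75, 'b': 23, 'x': 36}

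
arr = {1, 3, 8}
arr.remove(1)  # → {3, 8}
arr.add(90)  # {3, 8, 90}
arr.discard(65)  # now {3, 8, 90}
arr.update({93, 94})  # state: {3, 8, 90, 93, 94}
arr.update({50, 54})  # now {3, 8, 50, 54, 90, 93, 94}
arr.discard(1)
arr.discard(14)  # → {3, 8, 50, 54, 90, 93, 94}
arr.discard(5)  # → {3, 8, 50, 54, 90, 93, 94}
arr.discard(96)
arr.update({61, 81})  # {3, 8, 50, 54, 61, 81, 90, 93, 94}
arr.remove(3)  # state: {8, 50, 54, 61, 81, 90, 93, 94}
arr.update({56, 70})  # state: {8, 50, 54, 56, 61, 70, 81, 90, 93, 94}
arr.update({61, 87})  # {8, 50, 54, 56, 61, 70, 81, 87, 90, 93, 94}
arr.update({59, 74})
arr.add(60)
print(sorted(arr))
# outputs [8, 50, 54, 56, 59, 60, 61, 70, 74, 81, 87, 90, 93, 94]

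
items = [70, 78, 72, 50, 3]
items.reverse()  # [3, 50, 72, 78, 70]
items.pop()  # 70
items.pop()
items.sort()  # [3, 50, 72]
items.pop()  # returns 72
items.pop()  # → 50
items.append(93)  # [3, 93]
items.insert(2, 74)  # [3, 93, 74]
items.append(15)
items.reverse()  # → [15, 74, 93, 3]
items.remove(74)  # [15, 93, 3]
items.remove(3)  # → [15, 93]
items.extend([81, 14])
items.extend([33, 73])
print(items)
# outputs [15, 93, 81, 14, 33, 73]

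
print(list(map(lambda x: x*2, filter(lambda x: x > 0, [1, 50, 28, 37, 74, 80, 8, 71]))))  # [2, 100, 56, 74, 148, 160, 16, 142]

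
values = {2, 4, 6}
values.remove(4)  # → {2, 6}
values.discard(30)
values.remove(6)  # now {2}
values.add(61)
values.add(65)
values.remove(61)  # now {2, 65}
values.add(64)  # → {2, 64, 65}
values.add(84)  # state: {2, 64, 65, 84}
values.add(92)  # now {2, 64, 65, 84, 92}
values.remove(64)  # {2, 65, 84, 92}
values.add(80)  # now {2, 65, 80, 84, 92}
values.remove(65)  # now {2, 80, 84, 92}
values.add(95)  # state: {2, 80, 84, 92, 95}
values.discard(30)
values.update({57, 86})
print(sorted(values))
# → [2, 57, 80, 84, 86, 92, 95]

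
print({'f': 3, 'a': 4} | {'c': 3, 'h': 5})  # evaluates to {'f': 3, 'a': 4, 'c': 3, 'h': 5}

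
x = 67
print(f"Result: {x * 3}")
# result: Result: 201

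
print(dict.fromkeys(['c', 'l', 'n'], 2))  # {'c': 2, 'l': 2, 'n': 2}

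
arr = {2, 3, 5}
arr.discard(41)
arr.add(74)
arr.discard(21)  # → {2, 3, 5, 74}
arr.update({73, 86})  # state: {2, 3, 5, 73, 74, 86}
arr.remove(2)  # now {3, 5, 73, 74, 86}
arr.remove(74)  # {3, 5, 73, 86}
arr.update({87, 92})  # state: {3, 5, 73, 86, 87, 92}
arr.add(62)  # {3, 5, 62, 73, 86, 87, 92}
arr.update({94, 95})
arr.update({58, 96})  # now {3, 5, 58, 62, 73, 86, 87, 92, 94, 95, 96}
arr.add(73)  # {3, 5, 58, 62, 73, 86, 87, 92, 94, 95, 96}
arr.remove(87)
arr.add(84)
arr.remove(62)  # {3, 5, 58, 73, 84, 86, 92, 94, 95, 96}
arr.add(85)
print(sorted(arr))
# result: [3, 5, 58, 73, 84, 85, 86, 92, 94, 95, 96]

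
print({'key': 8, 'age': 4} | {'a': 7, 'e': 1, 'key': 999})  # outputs {'key': 999, 'age': 4, 'a': 7, 'e': 1}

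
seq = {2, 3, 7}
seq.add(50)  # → {2, 3, 7, 50}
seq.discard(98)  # {2, 3, 7, 50}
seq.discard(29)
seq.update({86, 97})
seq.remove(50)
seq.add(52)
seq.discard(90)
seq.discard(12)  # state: {2, 3, 7, 52, 86, 97}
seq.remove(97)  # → {2, 3, 7, 52, 86}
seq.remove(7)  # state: {2, 3, 52, 86}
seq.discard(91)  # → {2, 3, 52, 86}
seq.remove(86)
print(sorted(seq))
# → [2, 3, 52]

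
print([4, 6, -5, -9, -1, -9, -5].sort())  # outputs None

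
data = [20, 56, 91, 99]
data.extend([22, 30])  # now [20, 56, 91, 99, 22, 30]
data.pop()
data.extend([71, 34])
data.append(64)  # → [20, 56, 91, 99, 22, 71, 34, 64]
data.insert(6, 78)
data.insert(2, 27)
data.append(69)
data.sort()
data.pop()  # 99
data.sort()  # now [20, 22, 27, 34, 56, 64, 69, 71, 78, 91]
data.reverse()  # [91, 78, 71, 69, 64, 56, 34, 27, 22, 20]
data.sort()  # [20, 22, 27, 34, 56, 64, 69, 71, 78, 91]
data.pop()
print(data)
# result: [20, 22, 27, 34, 56, 64, 69, 71, 78]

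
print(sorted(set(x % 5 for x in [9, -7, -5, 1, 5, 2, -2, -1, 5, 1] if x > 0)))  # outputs [0, 1, 2, 4]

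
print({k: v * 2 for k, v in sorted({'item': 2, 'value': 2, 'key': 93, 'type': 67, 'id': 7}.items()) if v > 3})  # {'id': 14, 'key': 186, 'type': 134}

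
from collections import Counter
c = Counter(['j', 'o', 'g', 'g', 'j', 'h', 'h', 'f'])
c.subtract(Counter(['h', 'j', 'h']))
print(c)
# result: Counter({'g': 2, 'j': 1, 'o': 1, 'f': 1, 'h': 0})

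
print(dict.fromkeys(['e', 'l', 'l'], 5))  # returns {'e': 5, 'l': 5}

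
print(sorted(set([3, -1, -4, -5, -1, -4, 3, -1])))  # [-5, -4, -1, 3]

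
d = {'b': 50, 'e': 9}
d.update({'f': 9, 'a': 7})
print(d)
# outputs {'b': 50, 'e': 9, 'f': 9, 'a': 7}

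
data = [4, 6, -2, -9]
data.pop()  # -9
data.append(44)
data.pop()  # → 44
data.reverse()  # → [-2, 6, 4]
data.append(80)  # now [-2, 6, 4, 80]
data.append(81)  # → [-2, 6, 4, 80, 81]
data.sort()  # [-2, 4, 6, 80, 81]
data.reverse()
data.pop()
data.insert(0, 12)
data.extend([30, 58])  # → [12, 81, 80, 6, 4, 30, 58]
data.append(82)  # [12, 81, 80, 6, 4, 30, 58, 82]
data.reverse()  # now [82, 58, 30, 4, 6, 80, 81, 12]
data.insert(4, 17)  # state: [82, 58, 30, 4, 17, 6, 80, 81, 12]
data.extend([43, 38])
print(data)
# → [82, 58, 30, 4, 17, 6, 80, 81, 12, 43, 38]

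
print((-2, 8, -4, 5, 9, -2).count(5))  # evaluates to 1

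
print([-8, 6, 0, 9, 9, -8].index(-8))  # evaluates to 0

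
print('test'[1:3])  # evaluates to es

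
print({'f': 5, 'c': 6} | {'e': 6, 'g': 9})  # {'f': 5, 'c': 6, 'e': 6, 'g': 9}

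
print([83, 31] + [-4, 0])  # [83, 31, -4, 0]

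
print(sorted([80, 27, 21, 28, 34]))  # [21, 27, 28, 34, 80]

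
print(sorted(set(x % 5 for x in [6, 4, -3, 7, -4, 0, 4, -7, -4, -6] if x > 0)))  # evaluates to [1, 2, 4]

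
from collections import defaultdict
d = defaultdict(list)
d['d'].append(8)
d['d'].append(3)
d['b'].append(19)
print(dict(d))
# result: {'d': [8, 3], 'b': [19]}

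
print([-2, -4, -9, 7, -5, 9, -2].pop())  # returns -2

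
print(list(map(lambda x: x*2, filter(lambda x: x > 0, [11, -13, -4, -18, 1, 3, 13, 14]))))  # [22, 2, 6, 26, 28]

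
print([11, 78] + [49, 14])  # [11, 78, 49, 14]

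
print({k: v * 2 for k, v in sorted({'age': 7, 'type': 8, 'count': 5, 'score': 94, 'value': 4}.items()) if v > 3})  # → {'age': 14, 'count': 10, 'score': 188, 'type': 16, 'value': 8}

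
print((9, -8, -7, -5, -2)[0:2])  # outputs (9, -8)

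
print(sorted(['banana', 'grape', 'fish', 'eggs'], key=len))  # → ['fish', 'eggs', 'grape', 'banana']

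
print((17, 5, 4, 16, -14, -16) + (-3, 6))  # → (17, 5, 4, 16, -14, -16, -3, 6)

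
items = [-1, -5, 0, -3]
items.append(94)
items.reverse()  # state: [94, -3, 0, -5, -1]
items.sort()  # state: [-5, -3, -1, 0, 94]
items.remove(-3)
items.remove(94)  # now [-5, -1, 0]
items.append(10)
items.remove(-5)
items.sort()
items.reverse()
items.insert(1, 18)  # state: [10, 18, 0, -1]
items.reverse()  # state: [-1, 0, 18, 10]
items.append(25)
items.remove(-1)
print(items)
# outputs [0, 18, 10, 25]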